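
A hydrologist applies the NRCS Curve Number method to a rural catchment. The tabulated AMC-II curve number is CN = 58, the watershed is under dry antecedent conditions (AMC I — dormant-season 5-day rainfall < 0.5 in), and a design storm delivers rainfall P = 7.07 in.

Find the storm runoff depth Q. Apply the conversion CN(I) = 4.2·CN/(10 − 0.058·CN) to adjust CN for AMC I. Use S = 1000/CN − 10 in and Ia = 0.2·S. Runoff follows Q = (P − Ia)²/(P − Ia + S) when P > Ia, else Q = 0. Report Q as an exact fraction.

Adjust CN=58 to AMC I: 4.2·58/(10 − 0.058·58) → (1218/5) ÷ (1659/250) = 2900/79 ≈ 36.709
Max retention: S = 1000/(2900/79) − 10 = 500/29 in (≈ 17.241 in)
Ia = 0.2S: 0.2·17.241 = 3.448 in (exactly 100/29)
Since P=7.070 > Ia=3.448: effective rainfall P−Ia = 10503/2900 in
Q: (10503/2900)² ÷ (60503/2900) = 110313009/175458700 in (≈ 0.629 in)

Q = 110313009/175458700 in ≈ 0.629 in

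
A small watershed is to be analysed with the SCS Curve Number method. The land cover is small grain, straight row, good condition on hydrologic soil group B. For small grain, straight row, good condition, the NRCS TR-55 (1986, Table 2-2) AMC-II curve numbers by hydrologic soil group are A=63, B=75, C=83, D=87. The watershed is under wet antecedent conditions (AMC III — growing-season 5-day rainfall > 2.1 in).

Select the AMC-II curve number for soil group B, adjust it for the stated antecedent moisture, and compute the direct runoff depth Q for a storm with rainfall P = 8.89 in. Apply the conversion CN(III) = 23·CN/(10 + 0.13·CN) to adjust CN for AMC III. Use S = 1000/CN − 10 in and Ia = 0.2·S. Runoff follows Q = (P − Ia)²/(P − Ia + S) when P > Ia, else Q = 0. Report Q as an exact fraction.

NRCS table: small grain, straight row, good condition, soil group B → CN(II) = 75
CN(III) from CN(II)=75: (23·75)/(10 + 0.13·75) = 6900/79 ≈ 87.342
Max retention: S = 1000/(6900/79) − 10 = 100/69 in (≈ 1.449 in)
Ia = 0.2·(100/69) = 20/69 in ≈ 0.290 in
Since P=8.890 > Ia=0.290: effective rainfall P−Ia = 59341/6900 in
Runoff Q = (P−Ia)²/(P−Ia+S) = (8.600)²/(8.600+1.449) = 3521354281/478452900 ≈ 7.360 in

Q = 3521354281/478452900 in ≈ 7.360 in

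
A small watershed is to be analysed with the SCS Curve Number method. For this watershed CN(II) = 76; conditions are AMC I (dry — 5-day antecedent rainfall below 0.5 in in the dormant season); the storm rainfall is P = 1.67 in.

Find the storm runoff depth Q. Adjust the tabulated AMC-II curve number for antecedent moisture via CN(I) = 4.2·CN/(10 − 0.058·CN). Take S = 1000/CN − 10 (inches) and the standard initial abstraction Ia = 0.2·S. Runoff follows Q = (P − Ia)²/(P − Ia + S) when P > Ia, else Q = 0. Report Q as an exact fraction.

Q = 4888521/1359406300 in ≈ 0.004 in

Dry (AMC I): CN(I) = 4.2·76/(10 − 0.058·76) = (1596/5)/(699/125) = 13300/233 ≈ 57.082
Retention S: 1000/CN − 10 with CN=57.082 → S = 1000/133 ≈ 7.519 in
Ia = 0.2S: 0.2·7.519 = 1.504 in (exactly 200/133)
Since P=1.670 > Ia=1.504: effective rainfall P−Ia = 2211/13300 in
Q = (2211/13300)²/((2211/13300) + 1000/133) = (4888521/176890000)/(102211/13300) = 4888521/1359406300 in ≈ 0.004 in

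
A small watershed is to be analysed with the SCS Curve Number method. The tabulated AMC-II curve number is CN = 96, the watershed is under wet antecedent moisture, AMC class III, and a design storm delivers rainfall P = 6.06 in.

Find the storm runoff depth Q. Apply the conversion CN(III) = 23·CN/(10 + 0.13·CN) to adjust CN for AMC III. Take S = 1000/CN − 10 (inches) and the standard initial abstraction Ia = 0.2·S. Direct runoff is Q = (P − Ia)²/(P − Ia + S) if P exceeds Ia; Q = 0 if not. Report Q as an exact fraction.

Wet (AMC III): CN(III) = 23·96/(10 + 0.13·96) = 2208/(562/25) = 27600/281 ≈ 98.221
Max retention: S = 1000/(27600/281) − 10 = 25/138 in (≈ 0.181 in)
Initial abstraction Ia = S/5 = (25/138)/5 = 5/138 ≈ 0.036 in
Since P=6.060 > Ia=0.036: effective rainfall P−Ia = 10391/1725 in
Q = (10391/1725)²/((10391/1725) + 25/138) = (107972881/2975625)/(21407/3450) = 215945762/36927075 in ≈ 5.848 in

Q = 215945762/36927075 in ≈ 5.848 in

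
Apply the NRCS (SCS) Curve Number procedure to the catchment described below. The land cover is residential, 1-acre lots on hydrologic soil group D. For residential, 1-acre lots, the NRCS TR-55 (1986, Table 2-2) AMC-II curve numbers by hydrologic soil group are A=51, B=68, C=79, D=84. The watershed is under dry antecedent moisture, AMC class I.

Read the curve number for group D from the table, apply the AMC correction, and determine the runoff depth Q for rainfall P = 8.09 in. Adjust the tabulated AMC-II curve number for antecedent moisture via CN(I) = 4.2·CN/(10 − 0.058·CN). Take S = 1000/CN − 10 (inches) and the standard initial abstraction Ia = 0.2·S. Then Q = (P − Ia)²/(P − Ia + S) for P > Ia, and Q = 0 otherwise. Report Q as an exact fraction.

NRCS table: residential, 1-acre lots, soil group D → CN(II) = 84
Adjust CN=84 to AMC I: 4.2·84/(10 − 0.058·84) → (1764/5) ÷ (641/125) = 44100/641 ≈ 68.799
Retention S: 1000/CN − 10 with CN=68.799 → S = 2000/441 ≈ 4.535 in
Ia = 0.2S: 0.2·4.535 = 0.907 in (exactly 400/441)
P − Ia = 8.090 − 0.907 = 316769/44100 ≈ 7.183 in (> 0, runoff occurs)
Q: (316769/44100)² ÷ (516769/44100) = 100342599361/22789512900 in (≈ 4.403 in)

Q = 100342599361/22789512900 in ≈ 4.403 in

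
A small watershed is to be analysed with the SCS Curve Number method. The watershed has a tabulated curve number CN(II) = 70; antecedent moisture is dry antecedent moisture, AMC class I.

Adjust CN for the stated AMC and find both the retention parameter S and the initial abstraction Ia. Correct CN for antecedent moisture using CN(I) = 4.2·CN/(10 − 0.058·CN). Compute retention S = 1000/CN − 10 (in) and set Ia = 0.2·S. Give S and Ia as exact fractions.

CN(I) from CN(II)=70: (4.2·70)/(10 − 0.058·70) = 4900/99 ≈ 49.495
Retention S: 1000/CN − 10 with CN=49.495 → S = 500/49 ≈ 10.204 in
Ia = 0.2·(500/49) = 100/49 in ≈ 2.041 in

S = 500/49 in ≈ 10.204 in; Ia = 100/49 in ≈ 2.041 in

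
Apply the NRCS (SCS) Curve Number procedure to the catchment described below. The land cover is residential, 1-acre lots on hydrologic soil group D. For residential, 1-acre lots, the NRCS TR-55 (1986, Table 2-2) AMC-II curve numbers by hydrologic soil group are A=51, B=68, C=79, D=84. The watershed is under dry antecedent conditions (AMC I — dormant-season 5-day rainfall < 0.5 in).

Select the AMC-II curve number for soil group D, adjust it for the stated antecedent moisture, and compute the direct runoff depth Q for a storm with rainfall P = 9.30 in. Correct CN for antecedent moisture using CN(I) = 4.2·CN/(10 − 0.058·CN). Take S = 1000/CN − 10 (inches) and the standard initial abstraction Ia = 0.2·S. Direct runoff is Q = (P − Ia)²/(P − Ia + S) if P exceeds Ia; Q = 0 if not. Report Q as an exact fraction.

Q = 1369962169/251427330 in ≈ 5.449 in

NRCS table: residential, 1-acre lots, soil group D → CN(II) = 84
Adjust CN=84 to AMC I: 4.2·84/(10 − 0.058·84) → (1764/5) ÷ (641/125) = 44100/641 ≈ 68.799
S = 1000/(44100/641) − 10 = 2000/441 in ≈ 4.535 in
Ia = 0.2S: 0.2·4.535 = 0.907 in (exactly 400/441)
P − Ia = 9.300 − 0.907 = 37013/4410 ≈ 8.393 in (> 0, runoff occurs)
Q: (37013/4410)² ÷ (57013/4410) = 1369962169/251427330 in (≈ 5.449 in)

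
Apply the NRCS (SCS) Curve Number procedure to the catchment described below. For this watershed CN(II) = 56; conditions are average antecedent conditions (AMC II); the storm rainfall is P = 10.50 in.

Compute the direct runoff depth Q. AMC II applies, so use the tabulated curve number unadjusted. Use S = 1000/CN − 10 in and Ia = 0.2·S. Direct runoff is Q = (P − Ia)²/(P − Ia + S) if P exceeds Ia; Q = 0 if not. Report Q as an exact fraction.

Q = 3125/658 in ≈ 4.749 in

AMC II — tabulated CN = 56 applies directly.
Retention S: 1000/CN − 10 with CN=56.000 → S = 55/7 ≈ 7.857 in
Initial abstraction Ia = S/5 = (55/7)/5 = 11/7 ≈ 1.571 in
P − Ia = 10.500 − 1.571 = 125/14 ≈ 8.929 in (> 0, runoff occurs)
Runoff Q = (P−Ia)²/(P−Ia+S) = (8.929)²/(8.929+7.857) = 3125/658 ≈ 4.749 in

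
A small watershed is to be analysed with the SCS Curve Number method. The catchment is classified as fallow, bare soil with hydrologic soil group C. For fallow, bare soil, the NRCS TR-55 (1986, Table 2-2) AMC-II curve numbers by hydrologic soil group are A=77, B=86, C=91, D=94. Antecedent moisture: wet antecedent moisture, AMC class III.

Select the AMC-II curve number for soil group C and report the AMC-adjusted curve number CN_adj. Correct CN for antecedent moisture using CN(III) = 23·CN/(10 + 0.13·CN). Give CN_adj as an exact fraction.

CN_adj = 209300/2183 ≈ 95.877

NRCS table: fallow, bare soil, soil group C → CN(II) = 91
Wet (AMC III): CN(III) = 23·91/(10 + 0.13·91) = 2093/(2183/100) = 209300/2183 ≈ 95.877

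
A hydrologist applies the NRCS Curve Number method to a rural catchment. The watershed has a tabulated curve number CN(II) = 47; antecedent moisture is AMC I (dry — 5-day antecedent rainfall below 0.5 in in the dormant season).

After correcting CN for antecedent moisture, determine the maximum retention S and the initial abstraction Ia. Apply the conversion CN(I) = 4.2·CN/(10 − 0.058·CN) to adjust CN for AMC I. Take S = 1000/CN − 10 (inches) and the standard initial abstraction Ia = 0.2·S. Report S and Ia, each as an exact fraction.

CN(I) from CN(II)=47: (4.2·47)/(10 − 0.058·47) = 98700/3637 ≈ 27.138
Retention S: 1000/CN − 10 with CN=27.138 → S = 26500/987 ≈ 26.849 in
Ia = 0.2·(26500/987) = 5300/987 in ≈ 5.370 in

S = 26500/987 in ≈ 26.849 in; Ia = 5300/987 in ≈ 5.370 in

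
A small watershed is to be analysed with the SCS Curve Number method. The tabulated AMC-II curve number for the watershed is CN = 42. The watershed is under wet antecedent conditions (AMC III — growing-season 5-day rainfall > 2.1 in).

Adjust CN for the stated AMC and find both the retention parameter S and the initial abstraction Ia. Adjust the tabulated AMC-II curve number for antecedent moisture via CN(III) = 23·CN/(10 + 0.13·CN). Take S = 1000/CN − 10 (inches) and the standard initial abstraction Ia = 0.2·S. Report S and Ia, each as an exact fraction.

S = 2900/483 in ≈ 6.004 in; Ia = 580/483 in ≈ 1.201 in

Wet (AMC III): CN(III) = 23·42/(10 + 0.13·42) = 966/(773/50) = 48300/773 ≈ 62.484
Retention S: 1000/CN − 10 with CN=62.484 → S = 2900/483 ≈ 6.004 in
Initial abstraction Ia = S/5 = (2900/483)/5 = 580/483 ≈ 1.201 in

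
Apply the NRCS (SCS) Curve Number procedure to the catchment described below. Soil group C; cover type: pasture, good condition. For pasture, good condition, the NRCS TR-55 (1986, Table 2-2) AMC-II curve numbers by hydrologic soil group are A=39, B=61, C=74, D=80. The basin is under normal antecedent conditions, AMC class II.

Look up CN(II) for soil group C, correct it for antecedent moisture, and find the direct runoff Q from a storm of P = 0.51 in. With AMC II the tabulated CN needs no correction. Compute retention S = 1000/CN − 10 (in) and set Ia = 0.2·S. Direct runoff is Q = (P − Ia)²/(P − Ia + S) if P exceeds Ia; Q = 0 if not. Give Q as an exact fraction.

Q = 0 in ≈ 0.000 in

NRCS table: pasture, good condition, soil group C → CN(II) = 74
AMC II — tabulated CN = 74 applies directly.
S = 1000/74 − 10 = 130/37 in ≈ 3.514 in
Ia = 0.2·(130/37) = 26/37 in ≈ 0.703 in
P = 0.510 ≤ Ia = 0.703 in: entire storm abstracted, Q = 0.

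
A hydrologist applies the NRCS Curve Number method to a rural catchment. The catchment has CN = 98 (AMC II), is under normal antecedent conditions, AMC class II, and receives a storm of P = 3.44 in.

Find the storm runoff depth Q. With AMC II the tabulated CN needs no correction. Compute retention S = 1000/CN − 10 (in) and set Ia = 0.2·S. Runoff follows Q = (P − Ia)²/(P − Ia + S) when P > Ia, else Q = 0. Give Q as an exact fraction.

Q = 8669448/2703575 in ≈ 3.207 in

AMC II — tabulated CN = 98 applies directly.
Retention S: 1000/CN − 10 with CN=98.000 → S = 10/49 ≈ 0.204 in
Initial abstraction Ia = S/5 = (10/49)/5 = 2/49 ≈ 0.041 in
P − Ia = 3.440 − 0.041 = 4164/1225 ≈ 3.399 in (> 0, runoff occurs)
Runoff Q = (P−Ia)²/(P−Ia+S) = (3.399)²/(3.399+0.204) = 8669448/2703575 ≈ 3.207 in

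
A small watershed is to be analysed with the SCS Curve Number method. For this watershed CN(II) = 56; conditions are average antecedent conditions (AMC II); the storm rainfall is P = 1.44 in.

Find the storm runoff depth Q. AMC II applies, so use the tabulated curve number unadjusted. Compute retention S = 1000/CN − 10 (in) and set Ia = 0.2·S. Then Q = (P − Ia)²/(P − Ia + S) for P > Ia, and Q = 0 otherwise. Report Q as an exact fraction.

Q = 0 in ≈ 0.000 in

CN(II) = 56; AMC II needs no correction.
S = 1000/56 − 10 = 55/7 in ≈ 7.857 in
Initial abstraction Ia = S/5 = (55/7)/5 = 11/7 ≈ 1.571 in
P = 1.440 ≤ Ia = 1.571 in: entire storm abstracted, Q = 0.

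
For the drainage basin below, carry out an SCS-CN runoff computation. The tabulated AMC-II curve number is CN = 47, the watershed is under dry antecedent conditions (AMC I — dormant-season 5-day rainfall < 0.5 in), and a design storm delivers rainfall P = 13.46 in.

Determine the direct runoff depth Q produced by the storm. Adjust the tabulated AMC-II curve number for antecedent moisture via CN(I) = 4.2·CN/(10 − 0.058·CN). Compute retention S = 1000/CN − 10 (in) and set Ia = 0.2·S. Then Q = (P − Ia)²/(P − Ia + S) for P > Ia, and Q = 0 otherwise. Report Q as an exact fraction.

Q = 159401361001/85091786850 in ≈ 1.873 in

CN(I) from CN(II)=47: (4.2·47)/(10 − 0.058·47) = 98700/3637 ≈ 27.138
S = 1000/(98700/3637) − 10 = 26500/987 in ≈ 26.849 in
Ia = 0.2S: 0.2·26.849 = 5.370 in (exactly 5300/987)
P − Ia = 13.460 − 5.370 = 399251/49350 ≈ 8.090 in (> 0, runoff occurs)
Q = (399251/49350)²/((399251/49350) + 26500/987) = (159401361001/2435422500)/(1724251/49350) = 159401361001/85091786850 in ≈ 1.873 in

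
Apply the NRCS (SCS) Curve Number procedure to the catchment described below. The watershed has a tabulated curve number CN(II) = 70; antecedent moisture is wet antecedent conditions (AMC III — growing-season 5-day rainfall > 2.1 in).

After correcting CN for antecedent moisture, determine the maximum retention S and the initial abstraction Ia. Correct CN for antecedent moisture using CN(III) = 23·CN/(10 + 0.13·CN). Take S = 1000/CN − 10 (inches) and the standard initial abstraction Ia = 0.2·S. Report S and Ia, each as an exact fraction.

S = 300/161 in ≈ 1.863 in; Ia = 60/161 in ≈ 0.373 in

Adjust CN=70 to AMC III: 23·70/(10 + 0.13·70) → 1610 ÷ (191/10) = 16100/191 ≈ 84.293
S = 1000/(16100/191) − 10 = 300/161 in ≈ 1.863 in
Ia = 0.2S: 0.2·1.863 = 0.373 in (exactly 60/161)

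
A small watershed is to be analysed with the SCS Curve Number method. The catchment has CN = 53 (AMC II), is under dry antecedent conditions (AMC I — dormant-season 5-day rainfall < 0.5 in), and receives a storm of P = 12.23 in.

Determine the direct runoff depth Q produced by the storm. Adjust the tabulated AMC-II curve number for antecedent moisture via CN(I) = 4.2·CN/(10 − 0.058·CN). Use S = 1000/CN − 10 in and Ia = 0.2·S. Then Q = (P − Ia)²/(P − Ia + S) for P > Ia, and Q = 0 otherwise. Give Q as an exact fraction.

Q = 794235657601/360745448700 in ≈ 2.202 in

CN(I) from CN(II)=53: (4.2·53)/(10 − 0.058·53) = 111300/3463 ≈ 32.140
S = 1000/(111300/3463) − 10 = 23500/1113 in ≈ 21.114 in
Ia = 0.2S: 0.2·21.114 = 4.223 in (exactly 4700/1113)
Excess rainfall: 12.230 − 4.223 = 8.007 in; P > Ia so Q > 0
Q: (891199/111300)² ÷ (3241199/111300) = 794235657601/360745448700 in (≈ 2.202 in)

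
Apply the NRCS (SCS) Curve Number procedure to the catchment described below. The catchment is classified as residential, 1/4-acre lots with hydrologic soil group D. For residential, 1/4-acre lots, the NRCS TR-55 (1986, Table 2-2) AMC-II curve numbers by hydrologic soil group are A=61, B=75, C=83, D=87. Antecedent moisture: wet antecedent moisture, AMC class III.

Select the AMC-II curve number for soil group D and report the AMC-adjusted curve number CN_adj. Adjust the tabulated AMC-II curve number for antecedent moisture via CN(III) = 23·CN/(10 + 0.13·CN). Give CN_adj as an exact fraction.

NRCS table: residential, 1/4-acre lots, soil group D → CN(II) = 87
CN(III) from CN(II)=87: (23·87)/(10 + 0.13·87) = 200100/2131 ≈ 93.900

CN_adj = 200100/2131 ≈ 93.900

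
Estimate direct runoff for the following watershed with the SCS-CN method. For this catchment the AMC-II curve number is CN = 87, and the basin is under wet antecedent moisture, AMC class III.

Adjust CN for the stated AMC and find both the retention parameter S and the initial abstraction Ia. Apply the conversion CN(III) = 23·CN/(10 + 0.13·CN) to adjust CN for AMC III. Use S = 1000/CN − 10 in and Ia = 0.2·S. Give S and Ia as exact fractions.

Adjust CN=87 to AMC III: 23·87/(10 + 0.13·87) → 2001 ÷ (2131/100) = 200100/2131 ≈ 93.900
Retention S: 1000/CN − 10 with CN=93.900 → S = 1300/2001 ≈ 0.650 in
Ia = 0.2S: 0.2·0.650 = 0.130 in (exactly 260/2001)

S = 1300/2001 in ≈ 0.650 in; Ia = 260/2001 in ≈ 0.130 in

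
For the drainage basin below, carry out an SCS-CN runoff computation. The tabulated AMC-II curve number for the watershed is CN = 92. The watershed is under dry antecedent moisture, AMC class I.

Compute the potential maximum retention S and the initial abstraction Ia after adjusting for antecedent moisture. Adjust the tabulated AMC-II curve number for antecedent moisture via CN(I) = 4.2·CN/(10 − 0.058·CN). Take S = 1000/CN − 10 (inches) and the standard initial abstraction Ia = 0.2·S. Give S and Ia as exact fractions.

S = 1000/483 in ≈ 2.070 in; Ia = 200/483 in ≈ 0.414 in

CN(I) from CN(II)=92: (4.2·92)/(10 − 0.058·92) = 48300/583 ≈ 82.847
Max retention: S = 1000/(48300/583) − 10 = 1000/483 in (≈ 2.070 in)
Initial abstraction Ia = S/5 = (1000/483)/5 = 200/483 ≈ 0.414 in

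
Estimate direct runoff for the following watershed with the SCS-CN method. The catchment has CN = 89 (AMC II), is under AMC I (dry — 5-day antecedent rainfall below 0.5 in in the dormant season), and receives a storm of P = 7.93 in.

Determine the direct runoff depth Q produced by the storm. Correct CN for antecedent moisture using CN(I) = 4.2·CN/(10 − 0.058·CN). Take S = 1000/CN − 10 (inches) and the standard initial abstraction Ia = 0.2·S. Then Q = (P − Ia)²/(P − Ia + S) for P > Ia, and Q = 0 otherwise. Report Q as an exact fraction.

Q = 1882705061689/359243667300 in ≈ 5.241 in

Dry (AMC I): CN(I) = 4.2·89/(10 − 0.058·89) = (1869/5)/(2419/500) = 186900/2419 ≈ 77.263
Max retention: S = 1000/(186900/2419) − 10 = 5500/1869 in (≈ 2.943 in)
Ia = 0.2·(5500/1869) = 1100/1869 in ≈ 0.589 in
Excess rainfall: 7.930 − 0.589 = 7.341 in; P > Ia so Q > 0
Q = (1372117/186900)²/((1372117/186900) + 5500/1869) = (1882705061689/34931610000)/(1922117/186900) = 1882705061689/359243667300 in ≈ 5.241 in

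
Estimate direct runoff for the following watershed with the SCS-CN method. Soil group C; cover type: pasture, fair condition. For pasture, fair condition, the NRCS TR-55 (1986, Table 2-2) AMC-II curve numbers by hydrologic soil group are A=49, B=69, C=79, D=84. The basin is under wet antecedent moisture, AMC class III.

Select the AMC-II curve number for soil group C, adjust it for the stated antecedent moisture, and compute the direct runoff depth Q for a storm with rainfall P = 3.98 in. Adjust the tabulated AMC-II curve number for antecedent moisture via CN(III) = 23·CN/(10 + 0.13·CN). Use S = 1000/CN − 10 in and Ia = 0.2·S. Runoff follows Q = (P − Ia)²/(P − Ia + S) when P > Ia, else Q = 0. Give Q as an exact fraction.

NRCS table: pasture, fair condition, soil group C → CN(II) = 79
Adjust CN=79 to AMC III: 23·79/(10 + 0.13·79) → 1817 ÷ (2027/100) = 181700/2027 ≈ 89.640
Max retention: S = 1000/(181700/2027) − 10 = 2100/1817 in (≈ 1.156 in)
Ia = 0.2·(2100/1817) = 420/1817 in ≈ 0.231 in
Excess rainfall: 3.980 − 0.231 = 3.749 in; P > Ia so Q > 0
Runoff Q = (P−Ia)²/(P−Ia+S) = (3.749)²/(3.749+1.156) = 115996779889/40481215550 ≈ 2.865 in

Q = 115996779889/40481215550 in ≈ 2.865 in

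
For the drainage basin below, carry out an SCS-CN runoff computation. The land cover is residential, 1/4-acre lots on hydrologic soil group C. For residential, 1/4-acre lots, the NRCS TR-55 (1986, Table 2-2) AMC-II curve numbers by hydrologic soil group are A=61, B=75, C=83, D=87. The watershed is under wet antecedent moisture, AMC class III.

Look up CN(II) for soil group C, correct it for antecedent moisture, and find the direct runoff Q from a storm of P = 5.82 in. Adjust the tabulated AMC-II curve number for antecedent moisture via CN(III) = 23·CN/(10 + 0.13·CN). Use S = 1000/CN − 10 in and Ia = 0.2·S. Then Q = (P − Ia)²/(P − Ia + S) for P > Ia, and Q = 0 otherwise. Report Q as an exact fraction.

Q = 290002713361/59514888550 in ≈ 4.873 in

NRCS table: residential, 1/4-acre lots, soil group C → CN(II) = 83
Wet (AMC III): CN(III) = 23·83/(10 + 0.13·83) = 1909/(2079/100) = 190900/2079 ≈ 91.823
Retention S: 1000/CN − 10 with CN=91.823 → S = 1700/1909 ≈ 0.891 in
Initial abstraction Ia = S/5 = (1700/1909)/5 = 340/1909 ≈ 0.178 in
Excess rainfall: 5.820 − 0.178 = 5.642 in; P > Ia so Q > 0
Q = (538519/95450)²/((538519/95450) + 1700/1909) = (290002713361/9110702500)/(623519/95450) = 290002713361/59514888550 in ≈ 4.873 in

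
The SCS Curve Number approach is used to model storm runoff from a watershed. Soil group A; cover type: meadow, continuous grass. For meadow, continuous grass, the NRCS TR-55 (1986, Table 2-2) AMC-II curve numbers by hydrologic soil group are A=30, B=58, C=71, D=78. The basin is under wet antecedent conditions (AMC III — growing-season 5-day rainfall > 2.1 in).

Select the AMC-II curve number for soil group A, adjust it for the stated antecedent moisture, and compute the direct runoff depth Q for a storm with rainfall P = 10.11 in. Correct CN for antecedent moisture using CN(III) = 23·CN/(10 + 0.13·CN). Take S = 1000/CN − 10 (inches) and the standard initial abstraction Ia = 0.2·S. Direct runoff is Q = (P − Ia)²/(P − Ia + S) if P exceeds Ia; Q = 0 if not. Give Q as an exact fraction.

NRCS table: meadow, continuous grass, soil group A → CN(II) = 30
CN(III) from CN(II)=30: (23·30)/(10 + 0.13·30) = 6900/139 ≈ 49.640
Retention S: 1000/CN − 10 with CN=49.640 → S = 700/69 ≈ 10.145 in
Ia = 0.2·(700/69) = 140/69 in ≈ 2.029 in
Excess rainfall: 10.110 − 2.029 = 8.081 in; P > Ia so Q > 0
Q: (55759/6900)² ÷ (125759/6900) = 3109066081/867737100 in (≈ 3.583 in)

Q = 3109066081/867737100 in ≈ 3.583 in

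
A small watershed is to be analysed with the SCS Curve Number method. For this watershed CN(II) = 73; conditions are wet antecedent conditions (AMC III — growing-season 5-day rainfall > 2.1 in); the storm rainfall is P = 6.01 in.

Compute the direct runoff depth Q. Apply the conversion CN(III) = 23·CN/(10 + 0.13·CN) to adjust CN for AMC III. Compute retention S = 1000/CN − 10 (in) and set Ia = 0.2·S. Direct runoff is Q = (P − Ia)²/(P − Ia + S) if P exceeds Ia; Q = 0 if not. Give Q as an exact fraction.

Adjust CN=73 to AMC III: 23·73/(10 + 0.13·73) → 1679 ÷ (1949/100) = 167900/1949 ≈ 86.147
Retention S: 1000/CN − 10 with CN=86.147 → S = 2700/1679 ≈ 1.608 in
Ia = 0.2S: 0.2·1.608 = 0.322 in (exactly 540/1679)
Since P=6.010 > Ia=0.322: effective rainfall P−Ia = 955079/167900 in
Q = (955079/167900)²/((955079/167900) + 2700/1679) = (912175896241/28190410000)/(1225079/167900) = 912175896241/205690764100 in ≈ 4.435 in

Q = 912175896241/205690764100 in ≈ 4.435 in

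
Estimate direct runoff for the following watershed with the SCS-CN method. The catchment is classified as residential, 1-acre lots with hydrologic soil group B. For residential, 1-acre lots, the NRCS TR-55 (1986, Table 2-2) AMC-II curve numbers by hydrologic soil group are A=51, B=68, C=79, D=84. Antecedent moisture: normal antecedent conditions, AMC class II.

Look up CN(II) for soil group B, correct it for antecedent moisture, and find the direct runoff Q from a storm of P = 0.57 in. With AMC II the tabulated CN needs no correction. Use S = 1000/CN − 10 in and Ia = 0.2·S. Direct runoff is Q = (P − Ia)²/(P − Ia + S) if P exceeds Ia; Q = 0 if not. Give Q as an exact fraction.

Q = 0 in ≈ 0.000 in

NRCS table: residential, 1-acre lots, soil group B → CN(II) = 68
Average conditions: CN = 68 (no AMC adjustment).
Retention S: 1000/CN − 10 with CN=68.000 → S = 80/17 ≈ 4.706 in
Ia = 0.2S: 0.2·4.706 = 0.941 in (exactly 16/17)
P = 0.570 ≤ Ia = 0.941 in: entire storm abstracted, Q = 0.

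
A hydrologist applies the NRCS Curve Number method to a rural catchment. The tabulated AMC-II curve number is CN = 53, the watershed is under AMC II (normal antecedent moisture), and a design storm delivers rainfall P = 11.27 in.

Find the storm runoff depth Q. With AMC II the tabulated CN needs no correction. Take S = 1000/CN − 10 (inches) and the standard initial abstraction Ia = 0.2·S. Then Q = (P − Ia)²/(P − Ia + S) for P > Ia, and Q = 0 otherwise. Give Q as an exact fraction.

CN(II) = 53; AMC II needs no correction.
S = 1000/53 − 10 = 470/53 in ≈ 8.868 in
Ia = 0.2·(470/53) = 94/53 in ≈ 1.774 in
Since P=11.270 > Ia=1.774: effective rainfall P−Ia = 50331/5300 in
Q: (50331/5300)² ÷ (97331/5300) = 2533209561/515854300 in (≈ 4.911 in)

Q = 2533209561/515854300 in ≈ 4.911 in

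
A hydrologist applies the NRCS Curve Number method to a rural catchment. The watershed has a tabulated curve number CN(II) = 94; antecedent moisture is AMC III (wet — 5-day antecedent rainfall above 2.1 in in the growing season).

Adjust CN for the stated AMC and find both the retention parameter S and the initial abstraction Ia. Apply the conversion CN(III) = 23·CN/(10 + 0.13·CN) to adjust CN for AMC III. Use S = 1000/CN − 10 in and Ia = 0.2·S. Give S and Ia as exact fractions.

CN(III) from CN(II)=94: (23·94)/(10 + 0.13·94) = 108100/1111 ≈ 97.300
Retention S: 1000/CN − 10 with CN=97.300 → S = 300/1081 ≈ 0.278 in
Initial abstraction Ia = S/5 = (300/1081)/5 = 60/1081 ≈ 0.056 in

S = 300/1081 in ≈ 0.278 in; Ia = 60/1081 in ≈ 0.056 in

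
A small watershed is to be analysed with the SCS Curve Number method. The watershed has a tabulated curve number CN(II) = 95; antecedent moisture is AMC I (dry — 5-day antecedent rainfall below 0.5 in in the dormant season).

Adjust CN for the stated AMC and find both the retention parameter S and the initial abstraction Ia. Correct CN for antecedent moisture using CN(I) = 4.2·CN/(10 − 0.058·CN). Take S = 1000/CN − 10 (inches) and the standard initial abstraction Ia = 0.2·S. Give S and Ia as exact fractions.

S = 500/399 in ≈ 1.253 in; Ia = 100/399 in ≈ 0.251 in

Adjust CN=95 to AMC I: 4.2·95/(10 − 0.058·95) → 399 ÷ (449/100) = 39900/449 ≈ 88.864
Max retention: S = 1000/(39900/449) − 10 = 500/399 in (≈ 1.253 in)
Ia = 0.2S: 0.2·1.253 = 0.251 in (exactly 100/399)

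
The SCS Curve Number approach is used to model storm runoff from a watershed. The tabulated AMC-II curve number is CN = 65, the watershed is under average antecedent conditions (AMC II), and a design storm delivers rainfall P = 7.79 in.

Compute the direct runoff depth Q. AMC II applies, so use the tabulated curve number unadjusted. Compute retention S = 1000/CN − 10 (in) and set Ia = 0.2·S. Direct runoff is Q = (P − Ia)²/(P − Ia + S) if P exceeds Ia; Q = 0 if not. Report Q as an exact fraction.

CN(II) = 65; AMC II needs no correction.
Max retention: S = 1000/65 − 10 = 70/13 in (≈ 5.385 in)
Ia = 0.2·(70/13) = 14/13 in ≈ 1.077 in
Excess rainfall: 7.790 − 1.077 = 6.713 in; P > Ia so Q > 0
Q: (8727/1300)² ÷ (15727/1300) = 76160529/20445100 in (≈ 3.725 in)

Q = 76160529/20445100 in ≈ 3.725 in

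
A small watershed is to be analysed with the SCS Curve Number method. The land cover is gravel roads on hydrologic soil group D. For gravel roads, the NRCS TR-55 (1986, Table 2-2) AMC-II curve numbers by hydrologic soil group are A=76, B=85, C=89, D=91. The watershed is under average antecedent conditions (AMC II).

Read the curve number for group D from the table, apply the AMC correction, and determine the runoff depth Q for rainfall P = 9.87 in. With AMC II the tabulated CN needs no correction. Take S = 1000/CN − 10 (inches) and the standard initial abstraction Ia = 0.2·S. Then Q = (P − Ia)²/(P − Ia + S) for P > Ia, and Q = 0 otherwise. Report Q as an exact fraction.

NRCS table: gravel roads, soil group D → CN(II) = 91
CN(II) = 91; AMC II needs no correction.
S = 1000/91 − 10 = 90/91 in ≈ 0.989 in
Ia = 0.2S: 0.2·0.989 = 0.198 in (exactly 18/91)
Excess rainfall: 9.870 − 0.198 = 9.672 in; P > Ia so Q > 0
Runoff Q = (P−Ia)²/(P−Ia+S) = (9.672)²/(9.672+0.989) = 2582330763/294284900 ≈ 8.775 in

Q = 2582330763/294284900 in ≈ 8.775 in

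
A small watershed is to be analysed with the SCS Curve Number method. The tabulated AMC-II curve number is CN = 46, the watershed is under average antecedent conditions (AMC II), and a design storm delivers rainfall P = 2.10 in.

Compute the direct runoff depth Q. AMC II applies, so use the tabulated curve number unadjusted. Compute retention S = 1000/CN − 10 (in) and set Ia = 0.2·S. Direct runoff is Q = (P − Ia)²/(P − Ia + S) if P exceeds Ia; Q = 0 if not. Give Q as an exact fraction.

CN(II) = 46; AMC II needs no correction.
Retention S: 1000/CN − 10 with CN=46.000 → S = 270/23 ≈ 11.739 in
Ia = 0.2·(270/23) = 54/23 in ≈ 2.348 in
P = 2.100 ≤ Ia = 2.348 in: entire storm abstracted, Q = 0.

Q = 0 in ≈ 0.000 in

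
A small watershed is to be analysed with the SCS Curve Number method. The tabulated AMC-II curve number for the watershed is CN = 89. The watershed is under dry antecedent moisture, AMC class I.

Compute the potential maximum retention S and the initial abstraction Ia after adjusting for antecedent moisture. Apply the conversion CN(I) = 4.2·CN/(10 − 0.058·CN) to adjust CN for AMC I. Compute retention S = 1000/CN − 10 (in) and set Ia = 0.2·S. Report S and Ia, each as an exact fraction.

S = 5500/1869 in ≈ 2.943 in; Ia = 1100/1869 in ≈ 0.589 in

CN(I) from CN(II)=89: (4.2·89)/(10 − 0.058·89) = 186900/2419 ≈ 77.263
Max retention: S = 1000/(186900/2419) − 10 = 5500/1869 in (≈ 2.943 in)
Initial abstraction Ia = S/5 = (5500/1869)/5 = 1100/1869 ≈ 0.589 in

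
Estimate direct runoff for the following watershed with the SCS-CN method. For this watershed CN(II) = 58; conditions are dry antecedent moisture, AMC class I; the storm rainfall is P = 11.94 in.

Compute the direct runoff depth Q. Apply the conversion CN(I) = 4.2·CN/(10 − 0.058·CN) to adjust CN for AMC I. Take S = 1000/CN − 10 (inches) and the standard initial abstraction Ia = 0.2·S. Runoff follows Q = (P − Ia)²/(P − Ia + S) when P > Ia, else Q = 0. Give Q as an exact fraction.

Q = 151609969/54103850 in ≈ 2.802 in

CN(I) from CN(II)=58: (4.2·58)/(10 − 0.058·58) = 2900/79 ≈ 36.709
S = 1000/(2900/79) − 10 = 500/29 in ≈ 17.241 in
Initial abstraction Ia = S/5 = (500/29)/5 = 100/29 ≈ 3.448 in
P − Ia = 11.940 − 3.448 = 12313/1450 ≈ 8.492 in (> 0, runoff occurs)
Runoff Q = (P−Ia)²/(P−Ia+S) = (8.492)²/(8.492+17.241) = 151609969/54103850 ≈ 2.802 in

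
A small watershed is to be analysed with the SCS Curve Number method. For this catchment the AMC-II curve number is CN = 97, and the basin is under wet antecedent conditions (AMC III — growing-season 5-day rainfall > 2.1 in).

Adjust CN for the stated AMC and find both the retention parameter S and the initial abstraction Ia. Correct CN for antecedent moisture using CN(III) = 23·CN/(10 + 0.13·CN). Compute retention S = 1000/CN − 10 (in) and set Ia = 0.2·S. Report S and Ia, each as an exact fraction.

Wet (AMC III): CN(III) = 23·97/(10 + 0.13·97) = 2231/(2261/100) = 223100/2261 ≈ 98.673
Retention S: 1000/CN − 10 with CN=98.673 → S = 300/2231 ≈ 0.134 in
Ia = 0.2·(300/2231) = 60/2231 in ≈ 0.027 in

S = 300/2231 in ≈ 0.134 in; Ia = 60/2231 in ≈ 0.027 in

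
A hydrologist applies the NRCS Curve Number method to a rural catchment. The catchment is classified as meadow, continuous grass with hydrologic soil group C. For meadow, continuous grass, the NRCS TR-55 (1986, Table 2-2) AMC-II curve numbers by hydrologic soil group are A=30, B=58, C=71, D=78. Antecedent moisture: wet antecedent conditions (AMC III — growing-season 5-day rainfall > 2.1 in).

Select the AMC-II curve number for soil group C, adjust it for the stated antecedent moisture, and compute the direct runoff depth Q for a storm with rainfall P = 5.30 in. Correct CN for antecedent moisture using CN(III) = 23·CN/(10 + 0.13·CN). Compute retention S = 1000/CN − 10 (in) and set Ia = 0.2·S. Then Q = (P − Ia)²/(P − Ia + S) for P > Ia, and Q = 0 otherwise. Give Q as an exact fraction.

Q = 6520401001/1792201170 in ≈ 3.638 in

NRCS table: meadow, continuous grass, soil group C → CN(II) = 71
Wet (AMC III): CN(III) = 23·71/(10 + 0.13·71) = 1633/(1923/100) = 163300/1923 ≈ 84.919
Retention S: 1000/CN − 10 with CN=84.919 → S = 2900/1633 ≈ 1.776 in
Ia = 0.2S: 0.2·1.776 = 0.355 in (exactly 580/1633)
P − Ia = 5.300 − 0.355 = 80749/16330 ≈ 4.945 in (> 0, runoff occurs)
Runoff Q = (P−Ia)²/(P−Ia+S) = (4.945)²/(4.945+1.776) = 6520401001/1792201170 ≈ 3.638 in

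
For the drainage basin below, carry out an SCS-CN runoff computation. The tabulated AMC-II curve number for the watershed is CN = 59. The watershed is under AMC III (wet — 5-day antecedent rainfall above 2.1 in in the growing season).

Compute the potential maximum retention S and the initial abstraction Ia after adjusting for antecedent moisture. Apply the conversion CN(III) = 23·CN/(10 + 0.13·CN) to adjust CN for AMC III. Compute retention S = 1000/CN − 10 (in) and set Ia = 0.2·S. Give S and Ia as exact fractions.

Wet (AMC III): CN(III) = 23·59/(10 + 0.13·59) = 1357/(1767/100) = 135700/1767 ≈ 76.797
Max retention: S = 1000/(135700/1767) − 10 = 4100/1357 in (≈ 3.021 in)
Ia = 0.2S: 0.2·3.021 = 0.604 in (exactly 820/1357)

S = 4100/1357 in ≈ 3.021 in; Ia = 820/1357 in ≈ 0.604 in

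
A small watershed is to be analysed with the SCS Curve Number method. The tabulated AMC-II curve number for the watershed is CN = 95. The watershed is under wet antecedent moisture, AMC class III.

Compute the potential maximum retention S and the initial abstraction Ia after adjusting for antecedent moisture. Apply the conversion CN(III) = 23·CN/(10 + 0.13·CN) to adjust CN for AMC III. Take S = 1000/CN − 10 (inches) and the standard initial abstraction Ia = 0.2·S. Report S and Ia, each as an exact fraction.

Wet (AMC III): CN(III) = 23·95/(10 + 0.13·95) = 2185/(447/20) = 43700/447 ≈ 97.763
Retention S: 1000/CN − 10 with CN=97.763 → S = 100/437 ≈ 0.229 in
Ia = 0.2S: 0.2·0.229 = 0.046 in (exactly 20/437)

S = 100/437 in ≈ 0.229 in; Ia = 20/437 in ≈ 0.046 in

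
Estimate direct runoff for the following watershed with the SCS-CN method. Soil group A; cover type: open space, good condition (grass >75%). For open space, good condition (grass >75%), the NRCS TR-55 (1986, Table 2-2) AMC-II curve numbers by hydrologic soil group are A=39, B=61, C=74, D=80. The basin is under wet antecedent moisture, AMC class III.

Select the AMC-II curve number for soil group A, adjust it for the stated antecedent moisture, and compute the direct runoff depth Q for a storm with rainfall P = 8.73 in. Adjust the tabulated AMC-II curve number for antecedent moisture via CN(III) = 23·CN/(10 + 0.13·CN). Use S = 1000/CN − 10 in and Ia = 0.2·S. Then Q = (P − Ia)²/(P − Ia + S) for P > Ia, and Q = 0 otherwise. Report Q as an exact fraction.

Q = 437028088561/114015965700 in ≈ 3.833 in

NRCS table: open space, good condition (grass >75%), soil group A → CN(II) = 39
CN(III) from CN(II)=39: (23·39)/(10 + 0.13·39) = 89700/1507 ≈ 59.522
S = 1000/(89700/1507) − 10 = 6100/897 in ≈ 6.800 in
Initial abstraction Ia = S/5 = (6100/897)/5 = 1220/897 ≈ 1.360 in
Excess rainfall: 8.730 − 1.360 = 7.370 in; P > Ia so Q > 0
Q = (661081/89700)²/((661081/89700) + 6100/897) = (437028088561/8046090000)/(1271081/89700) = 437028088561/114015965700 in ≈ 3.833 in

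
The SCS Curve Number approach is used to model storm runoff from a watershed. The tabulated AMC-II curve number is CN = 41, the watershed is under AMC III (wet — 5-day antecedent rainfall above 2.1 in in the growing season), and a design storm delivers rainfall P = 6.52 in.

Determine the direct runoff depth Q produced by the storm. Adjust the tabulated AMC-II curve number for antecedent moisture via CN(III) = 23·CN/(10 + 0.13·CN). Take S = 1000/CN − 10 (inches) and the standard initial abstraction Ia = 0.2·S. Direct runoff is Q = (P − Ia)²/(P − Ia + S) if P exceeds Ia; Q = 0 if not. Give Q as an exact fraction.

Wet (AMC III): CN(III) = 23·41/(10 + 0.13·41) = 943/(1533/100) = 94300/1533 ≈ 61.513
S = 1000/(94300/1533) − 10 = 5900/943 in ≈ 6.257 in
Ia = 0.2·(5900/943) = 1180/943 in ≈ 1.251 in
P − Ia = 6.520 − 1.251 = 124209/23575 ≈ 5.269 in (> 0, runoff occurs)
Q = (124209/23575)²/((124209/23575) + 5900/943) = (15427875681/555780625)/(271709/23575) = 15427875681/6405539675 in ≈ 2.409 in

Q = 15427875681/6405539675 in ≈ 2.409 in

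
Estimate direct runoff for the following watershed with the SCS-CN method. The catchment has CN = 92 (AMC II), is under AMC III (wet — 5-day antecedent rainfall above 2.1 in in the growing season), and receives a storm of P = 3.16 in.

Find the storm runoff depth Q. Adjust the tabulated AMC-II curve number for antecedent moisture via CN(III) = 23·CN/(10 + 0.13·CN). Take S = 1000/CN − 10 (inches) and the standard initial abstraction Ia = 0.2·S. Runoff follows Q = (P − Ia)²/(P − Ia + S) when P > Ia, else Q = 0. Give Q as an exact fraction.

Adjust CN=92 to AMC III: 23·92/(10 + 0.13·92) → 2116 ÷ (549/25) = 52900/549 ≈ 96.357
Retention S: 1000/CN − 10 with CN=96.357 → S = 200/529 ≈ 0.378 in
Ia = 0.2·(200/529) = 40/529 in ≈ 0.076 in
P − Ia = 3.160 − 0.076 = 40791/13225 ≈ 3.084 in (> 0, runoff occurs)
Q: (40791/13225)² ÷ (45791/13225) = 1663905681/605585975 in (≈ 2.748 in)

Q = 1663905681/605585975 in ≈ 2.748 in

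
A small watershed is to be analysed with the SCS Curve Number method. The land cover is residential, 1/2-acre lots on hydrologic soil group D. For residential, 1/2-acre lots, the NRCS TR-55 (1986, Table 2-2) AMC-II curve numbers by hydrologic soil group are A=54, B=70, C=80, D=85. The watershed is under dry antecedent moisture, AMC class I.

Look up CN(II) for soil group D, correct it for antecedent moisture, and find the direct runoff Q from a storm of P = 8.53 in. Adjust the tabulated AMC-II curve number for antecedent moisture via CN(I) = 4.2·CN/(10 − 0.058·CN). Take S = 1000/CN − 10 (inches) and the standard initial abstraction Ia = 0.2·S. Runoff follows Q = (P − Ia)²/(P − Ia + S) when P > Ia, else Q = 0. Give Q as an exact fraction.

NRCS table: residential, 1/2-acre lots, soil group D → CN(II) = 85
Adjust CN=85 to AMC I: 4.2·85/(10 − 0.058·85) → 357 ÷ (507/100) = 11900/169 ≈ 70.414
Max retention: S = 1000/(11900/169) − 10 = 500/119 in (≈ 4.202 in)
Ia = 0.2S: 0.2·4.202 = 0.840 in (exactly 100/119)
Excess rainfall: 8.530 − 0.840 = 7.690 in; P > Ia so Q > 0
Runoff Q = (P−Ia)²/(P−Ia+S) = (7.690)²/(7.690+4.202) = 8373531049/1683933300 ≈ 4.973 in

Q = 8373531049/1683933300 in ≈ 4.973 in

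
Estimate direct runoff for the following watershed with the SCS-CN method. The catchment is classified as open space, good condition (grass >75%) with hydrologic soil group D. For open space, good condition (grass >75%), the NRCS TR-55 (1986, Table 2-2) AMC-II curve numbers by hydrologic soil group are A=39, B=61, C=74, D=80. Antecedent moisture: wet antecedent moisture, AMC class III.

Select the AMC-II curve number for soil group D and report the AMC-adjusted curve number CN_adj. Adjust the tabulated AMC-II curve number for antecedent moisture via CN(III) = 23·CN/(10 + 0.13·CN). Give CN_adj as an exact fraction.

NRCS table: open space, good condition (grass >75%), soil group D → CN(II) = 80
Adjust CN=80 to AMC III: 23·80/(10 + 0.13·80) → 1840 ÷ (102/5) = 4600/51 ≈ 90.196

CN_adj = 4600/51 ≈ 90.196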